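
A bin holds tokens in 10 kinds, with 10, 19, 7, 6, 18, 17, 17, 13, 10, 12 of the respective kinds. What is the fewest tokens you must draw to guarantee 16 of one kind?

119

In the worst case you take as many as possible of each kind without reaching 16: 10 + 15 + 7 + 6 + 15 + 15 + 15 + 13 + 10 + 12 = 118.
The next one must give 16 of some kind, so 118 + 1 = 119.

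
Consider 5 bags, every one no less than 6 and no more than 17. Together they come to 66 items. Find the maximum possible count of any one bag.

Maximizing one value means minimizing the remaining 4.
The other 4 contribute at least 4 × 6 = 24, leaving at most 66 − 24 = 42.
But each bag is capped at 17, so the maximum is 17.
Achievable: one at 17 and the other 4 totalling 49, which fits since 4 × 6 ≤ 49 ≤ 4 × 17.

17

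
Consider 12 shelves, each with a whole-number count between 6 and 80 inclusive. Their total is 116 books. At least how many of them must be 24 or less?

Let j be the number exceeding 24. Then the total is ≥ 25·j + 6·(12 − j) = 72 + 19j.
So 19j ≤ 44 and j ≤ 2; hence at least 12 − 2 = 10 are ≤ 24.
Exactly 10 works: 10 values at 6 and 2 at 25 total 110; raise one of the low values by 6 (still ≤ 24) to hit 116.

10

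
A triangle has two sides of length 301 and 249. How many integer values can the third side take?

The triangle inequality gives |301 − 249| < c < 301 + 249, i.e. 52 < c < 550.
So c can be any integer from 53 to 549: 497 values.

497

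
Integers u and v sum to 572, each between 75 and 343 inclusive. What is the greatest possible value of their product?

81796

With u + v fixed, uv peaks when the two are closest together.
Taking u = 286 and v = 286 (both in [75, 343]) gives uv = 81796.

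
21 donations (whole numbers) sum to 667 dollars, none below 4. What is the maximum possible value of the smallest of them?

If every one of the 21 were at least 32, the total would be at least 21 × 32 = 672 > 667.
Equality holds with 5 values of 31 and 16 values of 32.

31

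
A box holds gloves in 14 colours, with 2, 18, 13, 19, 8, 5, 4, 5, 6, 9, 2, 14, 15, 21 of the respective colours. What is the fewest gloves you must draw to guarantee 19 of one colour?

138

In the worst case you take as many as possible of each colour without reaching 19: 2 + 18 + 13 + 18 + 8 + 5 + 4 + 5 + 6 + 9 + 2 + 14 + 15 + 18 = 137.
The next one must give 19 of some colour, so 137 + 1 = 138.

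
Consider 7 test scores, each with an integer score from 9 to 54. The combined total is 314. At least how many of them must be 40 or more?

3

If only k of them are at least 40, the other 7 − k are at most 39, so the total is at most k·54 + (7 − k)·39.
This must reach 314, so k·54 + (7 − k)·39 ≥ 314, giving k ≥ 3.
Exactly 3 works: 3 values at 54 and 4 at 39 total 318; lower one of the high values by 4 (still ≥ 40) to hit 314.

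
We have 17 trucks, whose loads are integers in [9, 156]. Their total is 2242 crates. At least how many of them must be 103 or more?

Suppose at most 17 − j of them reach 103; then j values are ≤ 102 and the rest ≤ 156.
The total is then ≤ 102·j + 156·(17 − j) = 2652 − 54j. For this to be ≥ 2242 we need j ≤ 7, so at least 17 − 7 = 10 must reach 103.
Exactly 10 works: 10 values at 156 and 7 at 102 total 2274; lower one of the high values by 32 (still ≥ 103) to hit 2242.

10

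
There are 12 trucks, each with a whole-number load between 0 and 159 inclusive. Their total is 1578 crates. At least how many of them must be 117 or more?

5

Suppose at most 12 − j of them reach 117; then j values are ≤ 116 and the rest ≤ 159.
The total is then ≤ 116·j + 159·(12 − j) = 1908 − 43j. For this to be ≥ 1578 we need j ≤ 7, so at least 12 − 7 = 5 must reach 117.
Exactly 5 works: 5 values at 159 and 7 at 116 total 1607; lower one of the high values by 29 (still ≥ 117) to hit 1578.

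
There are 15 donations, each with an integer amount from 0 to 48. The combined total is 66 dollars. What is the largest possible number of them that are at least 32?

2

If k of the values are ≥ 32, the total is ≥ 32k + 0(15 − k).
Setting 32k + 0(15 − k) ≤ 66 gives 32k ≤ 66, so k ≤ 2.
k = 2 is achieved by 2 values at 32 and 13 at 0, total 64; add 2 to one value (staying below 32) to reach 66.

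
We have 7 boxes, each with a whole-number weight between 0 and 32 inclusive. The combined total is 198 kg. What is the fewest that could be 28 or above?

2

Each value short of 28 is at most 27, costing at least 32 − 27 = 5 against the maximum total of 224.
We can afford to lose at most 224 − 198 = 26, so at most ⌊26/5⌋ = 5 fall short, and at least 2 are ≥ 28.
Exactly 2 works: 2 values at 32 and 5 at 27 total 199; lower one of the high values by 1 (still ≥ 28) to hit 198.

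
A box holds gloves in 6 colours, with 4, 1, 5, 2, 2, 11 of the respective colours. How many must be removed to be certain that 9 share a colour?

23

In the worst case you take as many as possible of each colour without reaching 9: 4 + 1 + 5 + 2 + 2 + 8 = 22.
The next one must give 9 of some colour, so 22 + 1 = 23.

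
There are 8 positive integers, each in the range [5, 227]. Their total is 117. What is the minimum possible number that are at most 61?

7

Each value above 61 is at least 62, contributing at least 62 − 5 = 57 above the floor 5.
The sum exceeds the floor total 40 by 77, so at most ⌊77/57⌋ = 1 exceed 61, and at least 7 are ≤ 61.
Exactly 7 works: 7 values at 5 and 1 at 62 total 97; raise one of the low values by 20 (still ≤ 61) to hit 117.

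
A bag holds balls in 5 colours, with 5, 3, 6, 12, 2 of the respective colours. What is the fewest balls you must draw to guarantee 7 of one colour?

23

In the worst case you take as many as possible of each colour without reaching 7: 5 + 3 + 6 + 6 + 2 = 22.
The next one must give 7 of some colour, so 22 + 1 = 23.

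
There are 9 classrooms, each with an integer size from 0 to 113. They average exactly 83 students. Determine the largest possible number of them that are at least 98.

7

The total is 9 × 83 = 747.
If k of the values are ≥ 98, the total is ≥ 98k + 0(9 − k).
Setting 98k + 0(9 − k) ≤ 747 gives 98k ≤ 747, so k ≤ 7.
k = 7 is achieved by 7 values at 98 and 2 at 0, total 686; add 61 to one value (staying below 98) to reach 747.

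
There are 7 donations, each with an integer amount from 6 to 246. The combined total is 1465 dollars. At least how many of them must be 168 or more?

Each value short of 168 is at most 167, costing at least 246 − 167 = 79 against the maximum total of 1722.
We can afford to lose at most 1722 − 1465 = 257, so at most ⌊257/79⌋ = 3 fall short, and at least 4 are ≥ 168.
Exactly 4 works: 4 values at 246 and 3 at 167 total 1485; lower one of the high values by 20 (still ≥ 168) to hit 1465.

4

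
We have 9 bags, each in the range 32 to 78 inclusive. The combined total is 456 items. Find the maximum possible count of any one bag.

To make one bag as large as possible, make the other 8 as small as possible.
The other 8 contribute at least 8 × 32 = 256, leaving at most 456 − 256 = 200.
But each bag is capped at 78, so the maximum is 78.
Achievable: one at 78 and the other 8 totalling 378, which fits since 8 × 32 ≤ 378 ≤ 8 × 78.

78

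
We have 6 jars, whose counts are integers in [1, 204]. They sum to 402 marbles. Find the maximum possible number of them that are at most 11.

Suppose k of them are at most 11. Those contribute at most 11 each and the rest at most 204 each.
So the total is at most 11k + 204(6 − k) = 1224 − 193k. This must still be ≥ 402, so k ≤ 4.
k = 4 is achieved by 4 values at 11 and 2 at 204, total 452; lower one of the 204's by 50 (still > 11) to reach 402.

4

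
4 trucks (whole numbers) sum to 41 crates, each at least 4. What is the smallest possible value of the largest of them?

11

Some value must be at least ⌈41/4⌉ = 11, since 4 × 10 = 40 < 41.
Equality holds with 1 value of 11 and 3 values of 10.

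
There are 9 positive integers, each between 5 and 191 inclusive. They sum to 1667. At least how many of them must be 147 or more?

If only k of them are at least 147, the other 9 − k are at most 146, so the total is at most k·191 + (9 − k)·146.
This must reach 1667, so k·191 + (9 − k)·146 ≥ 1667, giving k ≥ 8.
Exactly 8 works: 8 values at 191 and 1 at 146 total 1674; lower one of the high values by 7 (still ≥ 147) to hit 1667.

8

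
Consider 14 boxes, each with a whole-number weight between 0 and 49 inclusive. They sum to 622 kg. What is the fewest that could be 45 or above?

If only k of them are at least 45, the other 14 − k are at most 44, so the total is at most k·49 + (14 − k)·44.
This must reach 622, so k·49 + (14 − k)·44 ≥ 622, giving k ≥ 2.
Exactly 2 works: 2 values at 49 and 12 at 44 total 626; lower one of the high values by 4 (still ≥ 45) to hit 622.

2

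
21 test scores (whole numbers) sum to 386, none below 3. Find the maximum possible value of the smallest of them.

18

The 21 values sum to 386, so their minimum is at most ⌊386/21⌋ = 18.
Equality holds with 13 values of 18 and 8 values of 19.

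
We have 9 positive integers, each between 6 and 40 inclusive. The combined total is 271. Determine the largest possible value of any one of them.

40

Maximizing one value means minimizing the remaining 8.
The other 8 contribute at least 8 × 6 = 48, leaving at most 271 − 48 = 223.
But each integer is capped at 40, so the maximum is 40.
Achievable: one at 40 and the other 8 totalling 231, which fits since 8 × 6 ≤ 231 ≤ 8 × 40.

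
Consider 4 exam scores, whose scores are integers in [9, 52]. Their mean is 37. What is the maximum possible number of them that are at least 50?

2

The total is 4 × 37 = 148.
If k of the values are ≥ 50, the total is ≥ 50k + 9(4 − k).
Setting 50k + 9(4 − k) ≤ 148 gives 41k ≤ 112, so k ≤ 2.
k = 2 is achieved by 2 values at 50 and 2 at 9, total 118; add 30 to one value (staying below 50) to reach 148.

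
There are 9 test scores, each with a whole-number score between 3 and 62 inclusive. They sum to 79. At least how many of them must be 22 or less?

Each value above 22 is at least 23, contributing at least 23 − 3 = 20 above the floor 3.
The sum exceeds the floor total 27 by 52, so at most ⌊52/20⌋ = 2 exceed 22, and at least 7 are ≤ 22.
Exactly 7 works: 7 values at 3 and 2 at 23 total 67; raise one of the low values by 12 (still ≤ 22) to hit 79.

7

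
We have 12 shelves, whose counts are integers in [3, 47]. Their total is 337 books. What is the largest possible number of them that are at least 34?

Suppose k of them are at least 34. Those contribute at least 34 each and the other 12 − k at least 3 each.
So the total is at least 34k + 3(12 − k) = 36 + 31k. This must be ≤ 337, giving k ≤ 9.
k = 9 is achieved by 9 values at 34 and 3 at 3, total 315; add 22 to one value (staying below 34) to reach 337.

9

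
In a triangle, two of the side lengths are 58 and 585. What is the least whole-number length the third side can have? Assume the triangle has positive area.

The third side must exceed |58 − 585| = 527.
The smallest integer above 527 is 528.

528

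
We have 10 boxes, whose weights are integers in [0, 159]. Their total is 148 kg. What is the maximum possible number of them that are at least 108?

Suppose k of them are at least 108. Those contribute at least 108 each and the other 10 − k at least 0 each.
So the total is at least 108k + 0(10 − k) = 0 + 108k. This must be ≤ 148, giving k ≤ 1.
k = 1 is achieved by 1 value at 108 and 9 at 0, total 108; add 40 to one value (staying below 108) to reach 148.

1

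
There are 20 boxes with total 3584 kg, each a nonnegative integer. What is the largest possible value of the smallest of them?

The average is 3584/20 < 180, so some value is ≤ 179.
Taking 16 copies of 179 and 4 copies of 180 gives exactly 3584, so 179 is attained.

179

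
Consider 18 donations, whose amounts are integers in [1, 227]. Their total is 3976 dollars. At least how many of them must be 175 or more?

Suppose at most 18 − j of them reach 175; then j values are ≤ 174 and the rest ≤ 227.
The total is then ≤ 174·j + 227·(18 − j) = 4086 − 53j. For this to be ≥ 3976 we need j ≤ 2, so at least 18 − 2 = 16 must reach 175.
Exactly 16 works: 16 values at 227 and 2 at 174 total 3980; lower one of the high values by 4 (still ≥ 175) to hit 3976.

16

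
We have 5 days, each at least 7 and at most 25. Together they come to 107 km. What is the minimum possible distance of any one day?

7

Minimizing one value means maximizing the remaining 4.
The other 4 contribute at most 4 × 25 = 100, leaving at least 107 − 100 = 7.
Since 7 ≥ 7, this is achievable: one at 7 and 4 at 25.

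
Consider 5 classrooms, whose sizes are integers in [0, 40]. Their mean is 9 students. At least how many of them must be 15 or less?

The total is 5 × 9 = 45.
Let j be the number exceeding 15. Then the total is ≥ 16·j + 0·(5 − j) = 0 + 16j.
So 16j ≤ 45 and j ≤ 2; hence at least 5 − 2 = 3 are ≤ 15.
Exactly 3 works: 3 values at 0 and 2 at 16 total 32; raise one of the low values by 13 (still ≤ 15) to hit 45.

3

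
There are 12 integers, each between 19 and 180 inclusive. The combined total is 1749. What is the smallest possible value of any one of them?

19

Minimizing one value means maximizing the remaining 11.
The other 11 can take up 11 × 180 = 1980 ≥ 1749 − 19, so one integer can sit at its floor of 19.
Achievable: one at 19 and the other 11 totalling 1730, which fits since 11 × 19 ≤ 1730 ≤ 11 × 180.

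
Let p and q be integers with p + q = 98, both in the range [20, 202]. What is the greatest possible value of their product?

With p + q fixed, pq peaks when the two are closest together.
Taking p = 49 and q = 49 (both in [20, 202]) gives pq = 2401.

2401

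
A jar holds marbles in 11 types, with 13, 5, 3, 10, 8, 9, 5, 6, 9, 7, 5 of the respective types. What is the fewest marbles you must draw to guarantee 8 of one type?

67

In the worst case you take as many as possible of each type without reaching 8: 7 + 5 + 3 + 7 + 7 + 7 + 5 + 6 + 7 + 7 + 5 = 66.
The next one must give 8 of some type, so 66 + 1 = 67.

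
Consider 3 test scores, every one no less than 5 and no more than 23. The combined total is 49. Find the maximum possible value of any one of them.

To make one score as large as possible, make the other 2 as small as possible.
The other 2 contribute at least 2 × 5 = 10, leaving at most 49 − 10 = 39.
But each score is capped at 23, so the maximum is 23.
Achievable: one at 23 and the other 2 totalling 26, which fits since 2 × 5 ≤ 26 ≤ 2 × 23.

23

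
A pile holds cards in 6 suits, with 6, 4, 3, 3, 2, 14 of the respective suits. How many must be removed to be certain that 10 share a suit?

In the worst case you take as many as possible of each suit without reaching 10: 6 + 4 + 3 + 3 + 2 + 9 = 27.
The next one must give 10 of some suit, so 27 + 1 = 28.

28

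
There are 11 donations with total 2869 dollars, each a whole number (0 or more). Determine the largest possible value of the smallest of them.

If every one of the 11 were at least 261, the total would be at least 11 × 261 = 2871 > 2869.
Achievable: 2 of them at 260 and 9 at 261 total 2869.

260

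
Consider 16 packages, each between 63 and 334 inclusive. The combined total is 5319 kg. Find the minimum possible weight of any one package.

Minimizing one value means maximizing the remaining 15.
The other 15 contribute at most 15 × 334 = 5010, leaving at least 5319 − 5010 = 309.
Since 309 ≥ 63, this is achievable: one at 309 and 15 at 334.

309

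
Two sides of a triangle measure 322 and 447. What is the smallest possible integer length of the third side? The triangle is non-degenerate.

126

The third side must exceed |322 − 447| = 125.
The smallest integer above 125 is 126.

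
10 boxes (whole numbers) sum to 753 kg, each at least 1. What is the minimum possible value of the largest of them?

The average is 753/10 > 75, so not all 10 can be 75 or less; the largest is ≥ 76.
Achievable: 3 of them at 76 and 7 at 75 total 753.

76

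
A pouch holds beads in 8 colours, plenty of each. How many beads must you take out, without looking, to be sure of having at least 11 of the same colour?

In the worst case you draw 10 of each of the 8 colours: 8 × 10 = 80.
One more forces 11 of some colour, so 80 + 1 = 81.

81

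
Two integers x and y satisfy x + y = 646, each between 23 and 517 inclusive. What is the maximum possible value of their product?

104329

With x + y fixed, xy peaks when the two are closest together.
Taking x = 323 and y = 323 (both in [23, 517]) gives xy = 104329.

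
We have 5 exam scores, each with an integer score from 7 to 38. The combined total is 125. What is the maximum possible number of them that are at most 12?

Each value at 12 or below falls at least 38 − 12 = 26 short of the ceiling 38.
The ceiling total is 5 × 38 = 190, and we need 125, so at most ⌊(190 − 125)/26⌋ = 2 can be that low.
k = 2 is achieved by 2 values at 12 and 3 at 38, total 138; lower one of the 38's by 13 (still > 12) to reach 125.

2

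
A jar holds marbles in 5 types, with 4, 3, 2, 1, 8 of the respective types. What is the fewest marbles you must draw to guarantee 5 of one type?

15

In the worst case you take as many as possible of each type without reaching 5: 4 + 3 + 2 + 1 + 4 = 14.
The next one must give 5 of some type, so 14 + 1 = 15.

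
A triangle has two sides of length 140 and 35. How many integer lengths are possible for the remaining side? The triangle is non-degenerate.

69

The triangle inequality gives |140 − 35| < c < 140 + 35, i.e. 105 < c < 175.
So c can be any integer from 106 to 174: 69 values.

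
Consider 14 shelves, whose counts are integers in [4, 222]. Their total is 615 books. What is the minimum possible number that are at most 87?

Each value above 87 is at least 88, contributing at least 88 − 4 = 84 above the floor 4.
The sum exceeds the floor total 56 by 559, so at most ⌊559/84⌋ = 6 exceed 87, and at least 8 are ≤ 87.
Exactly 8 works: 8 values at 4 and 6 at 88 total 560; raise one of the low values by 55 (still ≤ 87) to hit 615.

8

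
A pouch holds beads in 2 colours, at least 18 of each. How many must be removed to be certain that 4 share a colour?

7

You could draw 3 of every colour without reaching 4 of any — 6 in all.
One more forces 4 of some colour, so 6 + 1 = 7.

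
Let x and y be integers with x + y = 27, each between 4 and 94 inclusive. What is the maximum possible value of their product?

For a fixed sum, the product xy is largest when x and y are as close as possible.
Taking x = 13 and y = 14 (both in [4, 94]) gives xy = 182.

182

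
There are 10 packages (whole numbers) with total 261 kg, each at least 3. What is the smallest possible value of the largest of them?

27

Some value must be at least ⌈261/10⌉ = 27, since 10 × 26 = 260 < 261.
Equality holds with 1 value of 27 and 9 values of 26.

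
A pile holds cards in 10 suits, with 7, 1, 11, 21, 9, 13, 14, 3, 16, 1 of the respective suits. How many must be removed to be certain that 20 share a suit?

95

In the worst case you take as many as possible of each suit without reaching 20: 7 + 1 + 11 + 19 + 9 + 13 + 14 + 3 + 16 + 1 = 94.
The next one must give 20 of some suit, so 94 + 1 = 95.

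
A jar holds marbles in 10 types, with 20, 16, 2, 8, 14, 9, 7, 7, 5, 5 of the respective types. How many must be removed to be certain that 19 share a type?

In the worst case you take as many as possible of each type without reaching 19: 18 + 16 + 2 + 8 + 14 + 9 + 7 + 7 + 5 + 5 = 91.
The next one must give 19 of some type, so 91 + 1 = 92.

92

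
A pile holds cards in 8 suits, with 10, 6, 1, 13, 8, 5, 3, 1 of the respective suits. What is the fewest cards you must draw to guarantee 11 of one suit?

45

In the worst case you take as many as possible of each suit without reaching 11: 10 + 6 + 1 + 10 + 8 + 5 + 3 + 1 = 44.
The next one must give 11 of some suit, so 44 + 1 = 45.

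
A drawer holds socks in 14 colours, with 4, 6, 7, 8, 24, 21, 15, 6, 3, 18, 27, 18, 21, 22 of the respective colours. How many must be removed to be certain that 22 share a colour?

In the worst case you take as many as possible of each colour without reaching 22: 4 + 6 + 7 + 8 + 21 + 21 + 15 + 6 + 3 + 18 + 21 + 18 + 21 + 21 = 190.
The next one must give 22 of some colour, so 190 + 1 = 191.

191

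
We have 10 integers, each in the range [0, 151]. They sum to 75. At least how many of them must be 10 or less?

4

Each value above 10 is at least 11, contributing at least 11 − 0 = 11 above the floor 0.
The sum exceeds the floor total 0 by 75, so at most ⌊75/11⌋ = 6 exceed 10, and at least 4 are ≤ 10.
Exactly 4 works: 4 values at 0 and 6 at 11 total 66; raise one of the low values by 9 (still ≤ 10) to hit 75.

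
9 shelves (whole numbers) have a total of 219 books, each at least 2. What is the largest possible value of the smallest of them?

24

The 9 values sum to 219, so their minimum is at most ⌊219/9⌋ = 24.
Equality holds with 6 values of 24 and 3 values of 25.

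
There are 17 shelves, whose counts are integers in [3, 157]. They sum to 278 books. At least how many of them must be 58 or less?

Each value above 58 is at least 59, contributing at least 59 − 3 = 56 above the floor 3.
The sum exceeds the floor total 51 by 227, so at most ⌊227/56⌋ = 4 exceed 58, and at least 13 are ≤ 58.
Exactly 13 works: 13 values at 3 and 4 at 59 total 275; raise one of the low values by 3 (still ≤ 58) to hit 278.

13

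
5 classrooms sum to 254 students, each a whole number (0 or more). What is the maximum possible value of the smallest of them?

50

The average is 254/5 < 51, so some value is ≤ 50.
Equality holds with 1 value of 50 and 4 values of 51.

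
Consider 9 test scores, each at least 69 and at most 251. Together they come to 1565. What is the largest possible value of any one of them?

251

Maximizing one value means minimizing the remaining 8.
The other 8 contribute at least 8 × 69 = 552, leaving at most 1565 − 552 = 1013.
But each score is capped at 251, so the maximum is 251.
Achievable: one at 251 and the other 8 totalling 1314, which fits since 8 × 69 ≤ 1314 ≤ 8 × 251.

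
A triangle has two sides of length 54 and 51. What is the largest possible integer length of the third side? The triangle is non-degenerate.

The third side must be less than 54 + 51 = 105.
The largest integer below 105 is 104.

104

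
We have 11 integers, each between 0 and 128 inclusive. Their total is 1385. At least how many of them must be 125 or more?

Suppose at most 11 − j of them reach 125; then j values are ≤ 124 and the rest ≤ 128.
The total is then ≤ 124·j + 128·(11 − j) = 1408 − 4j. For this to be ≥ 1385 we need j ≤ 5, so at least 11 − 5 = 6 must reach 125.
Exactly 6 works: 6 values at 128 and 5 at 124 total 1388; lower one of the high values by 3 (still ≥ 125) to hit 1385.

6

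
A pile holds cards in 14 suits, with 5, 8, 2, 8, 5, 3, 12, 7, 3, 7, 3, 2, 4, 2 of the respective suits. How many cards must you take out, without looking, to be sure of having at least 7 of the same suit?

60

In the worst case you take as many as possible of each suit without reaching 7: 5 + 6 + 2 + 6 + 5 + 3 + 6 + 6 + 3 + 6 + 3 + 2 + 4 + 2 = 59.
The next one must give 7 of some suit, so 59 + 1 = 60.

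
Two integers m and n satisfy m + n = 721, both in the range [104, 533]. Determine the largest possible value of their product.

With m + n fixed, mn peaks when the two are closest together.
Taking m = 360 and n = 361 (both in [104, 533]) gives mn = 129960.

129960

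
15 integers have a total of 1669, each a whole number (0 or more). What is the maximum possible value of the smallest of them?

If every one of the 15 were at least 112, the total would be at least 15 × 112 = 1680 > 1669.
Equality holds with 11 values of 111 and 4 values of 112.

111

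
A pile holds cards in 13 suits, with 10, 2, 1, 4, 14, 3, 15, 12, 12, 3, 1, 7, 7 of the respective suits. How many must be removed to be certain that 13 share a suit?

In the worst case you take as many as possible of each suit without reaching 13: 10 + 2 + 1 + 4 + 12 + 3 + 12 + 12 + 12 + 3 + 1 + 7 + 7 = 86.
The next one must give 13 of some suit, so 86 + 1 = 87.

87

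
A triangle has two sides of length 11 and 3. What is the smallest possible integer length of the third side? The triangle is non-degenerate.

The third side must exceed |11 − 3| = 8.
The smallest integer above 8 is 9.

9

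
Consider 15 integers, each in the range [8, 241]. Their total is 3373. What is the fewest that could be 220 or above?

4

If only k of them are at least 220, the other 15 − k are at most 219, so the total is at most k·241 + (15 − k)·219.
This must reach 3373, so k·241 + (15 − k)·219 ≥ 3373, giving k ≥ 4.
Exactly 4 works: 4 values at 241 and 11 at 219 total 3373.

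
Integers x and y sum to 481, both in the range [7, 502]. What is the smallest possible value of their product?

xy = x(481 − x) is concave in x, so over [7, 474] it is minimized at an endpoint.
At the endpoint x = 7, y = 481 − 7 = 474, so xy = 7 × 474 = 3318.

3318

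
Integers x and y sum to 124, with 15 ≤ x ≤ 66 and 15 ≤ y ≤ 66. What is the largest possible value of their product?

xy = x(124 − x) is maximized when x is as near 124/2 as the bounds allow.
Taking x = 62 and y = 62 (both in [15, 66]) gives xy = 3844.

3844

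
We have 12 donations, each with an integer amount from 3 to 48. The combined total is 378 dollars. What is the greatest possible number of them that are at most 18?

6

Suppose k of them are at most 18. Those contribute at most 18 each and the rest at most 48 each.
So the total is at most 18k + 48(12 − k) = 576 − 30k. This must still be ≥ 378, so k ≤ 6.
k = 6 is achieved by 6 values at 18 and 6 at 48, total 396; lower one of the 48's by 18 (still > 18) to reach 378.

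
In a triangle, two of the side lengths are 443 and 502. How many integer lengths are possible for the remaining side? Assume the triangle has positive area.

885

The triangle inequality gives |443 − 502| < c < 443 + 502, i.e. 59 < c < 945.
So c can be any integer from 60 to 944: 885 values.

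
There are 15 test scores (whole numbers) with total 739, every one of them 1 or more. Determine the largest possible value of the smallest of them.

If every one of the 15 were at least 50, the total would be at least 15 × 50 = 750 > 739.
Achievable: 11 of them at 49 and 4 at 50 total 739.

49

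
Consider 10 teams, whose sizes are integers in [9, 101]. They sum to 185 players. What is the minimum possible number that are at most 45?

If only k of them are at most 45, the other 10 − k are at least 46, so the total is at least (10 − k)·46 + k·9.
This is ≤ 185, so (10 − k)·46 + 9k ≤ 185, which gives k ≥ 8.
Exactly 8 works: 8 values at 9 and 2 at 46 total 164; raise one of the low values by 21 (still ≤ 45) to hit 185.

8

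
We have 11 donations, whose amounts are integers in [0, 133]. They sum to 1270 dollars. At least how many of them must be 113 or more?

2

Suppose at most 11 − j of them reach 113; then j values are ≤ 112 and the rest ≤ 133.
The total is then ≤ 112·j + 133·(11 − j) = 1463 − 21j. For this to be ≥ 1270 we need j ≤ 9, so at least 11 − 9 = 2 must reach 113.
Exactly 2 works: 2 values at 133 and 9 at 112 total 1274; lower one of the high values by 4 (still ≥ 113) to hit 1270.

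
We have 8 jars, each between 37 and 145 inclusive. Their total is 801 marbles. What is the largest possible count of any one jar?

145

Maximizing one value means minimizing the remaining 7.
The other 7 contribute at least 7 × 37 = 259, leaving at most 801 − 259 = 542.
But each jar is capped at 145, so the maximum is 145.
Achievable: one at 145 and the other 7 totalling 656, which fits since 7 × 37 ≤ 656 ≤ 7 × 145.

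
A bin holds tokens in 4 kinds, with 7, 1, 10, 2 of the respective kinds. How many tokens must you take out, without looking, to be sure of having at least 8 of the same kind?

In the worst case you take as many as possible of each kind without reaching 8: 7 + 1 + 7 + 2 = 17.
The next one must give 8 of some kind, so 17 + 1 = 18.

18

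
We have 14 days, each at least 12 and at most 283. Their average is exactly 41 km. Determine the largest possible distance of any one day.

Maximizing one value means minimizing the remaining 13.
The total is 14 × 41 = 574.
The other 13 contribute at least 13 × 12 = 156, leaving at most 574 − 156 = 418.
But each day is capped at 283, so the maximum is 283.
Achievable: one at 283 and the other 13 totalling 291, which fits since 13 × 12 ≤ 291 ≤ 13 × 283.

283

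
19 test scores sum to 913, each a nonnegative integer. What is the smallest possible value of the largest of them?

49

Some value must be at least ⌈913/19⌉ = 49, since 19 × 48 = 912 < 913.
Taking 18 copies of 48 and 1 copy of 49 gives exactly 913, so 49 is attained.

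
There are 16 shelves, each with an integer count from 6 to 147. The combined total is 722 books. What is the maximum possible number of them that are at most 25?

13

Each value at 25 or below falls at least 147 − 25 = 122 short of the ceiling 147.
The ceiling total is 16 × 147 = 2352, and we need 722, so at most ⌊(2352 − 722)/122⌋ = 13 can be that low.
k = 13 is achieved by 13 values at 25 and 3 at 147, total 766; lower one of the 147's by 44 (still > 25) to reach 722.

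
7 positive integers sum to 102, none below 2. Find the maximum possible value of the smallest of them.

14

If every one of the 7 were at least 15, the total would be at least 7 × 15 = 105 > 102.
Achievable: 3 of them at 14 and 4 at 15 total 102.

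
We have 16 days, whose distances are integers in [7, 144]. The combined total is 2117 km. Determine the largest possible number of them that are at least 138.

If k of the values are ≥ 138, the total is ≥ 138k + 7(16 − k).
Setting 138k + 7(16 − k) ≤ 2117 gives 131k ≤ 2005, so k ≤ 15.
k = 15 is achieved by 15 values at 138 and 1 at 7, total 2077; add 40 to one value (staying below 138) to reach 2117.

15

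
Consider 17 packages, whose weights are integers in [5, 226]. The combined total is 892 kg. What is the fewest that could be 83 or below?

Each value above 83 is at least 84, contributing at least 84 − 5 = 79 above the floor 5.
The sum exceeds the floor total 85 by 807, so at most ⌊807/79⌋ = 10 exceed 83, and at least 7 are ≤ 83.
Exactly 7 works: 7 values at 5 and 10 at 84 total 875; raise one of the low values by 17 (still ≤ 83) to hit 892.

7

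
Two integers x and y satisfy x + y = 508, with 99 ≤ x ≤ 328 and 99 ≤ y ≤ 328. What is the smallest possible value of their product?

59040

For a fixed sum, xy is smallest when x and y are as far apart as possible.
The extreme feasible split is x = 180, y = 328, giving xy = 59040.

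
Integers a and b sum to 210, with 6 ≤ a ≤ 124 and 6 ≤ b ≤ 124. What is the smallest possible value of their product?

10664

ab = a(210 − a) is concave in a, so over [86, 124] it is minimized at an endpoint.
The extreme feasible split is a = 86, b = 124, giving ab = 10664.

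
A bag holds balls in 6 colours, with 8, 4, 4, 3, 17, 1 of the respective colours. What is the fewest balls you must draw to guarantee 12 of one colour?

32

In the worst case you take as many as possible of each colour without reaching 12: 8 + 4 + 4 + 3 + 11 + 1 = 31.
The next one must give 12 of some colour, so 31 + 1 = 32.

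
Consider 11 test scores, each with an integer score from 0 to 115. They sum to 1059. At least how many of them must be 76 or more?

6

Each value short of 76 is at most 75, costing at least 115 − 75 = 40 against the maximum total of 1265.
We can afford to lose at most 1265 − 1059 = 206, so at most ⌊206/40⌋ = 5 fall short, and at least 6 are ≥ 76.
Exactly 6 works: 6 values at 115 and 5 at 75 total 1065; lower one of the high values by 6 (still ≥ 76) to hit 1059.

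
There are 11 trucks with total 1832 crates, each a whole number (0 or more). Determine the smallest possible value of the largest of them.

Some value must be at least ⌈1832/11⌉ = 167, since 11 × 166 = 1826 < 1832.
Taking 5 copies of 166 and 6 copies of 167 gives exactly 1832, so 167 is attained.

167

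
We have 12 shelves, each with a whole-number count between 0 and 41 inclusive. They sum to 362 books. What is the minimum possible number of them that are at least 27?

4

Each value short of 27 is at most 26, costing at least 41 − 26 = 15 against the maximum total of 492.
We can afford to lose at most 492 − 362 = 130, so at most ⌊130/15⌋ = 8 fall short, and at least 4 are ≥ 27.
Exactly 4 works: 4 values at 41 and 8 at 26 total 372; lower one of the high values by 10 (still ≥ 27) to hit 362.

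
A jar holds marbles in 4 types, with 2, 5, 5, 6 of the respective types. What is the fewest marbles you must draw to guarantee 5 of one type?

15

In the worst case you take as many as possible of each type without reaching 5: 2 + 4 + 4 + 4 = 14.
The next one must give 5 of some type, so 14 + 1 = 15.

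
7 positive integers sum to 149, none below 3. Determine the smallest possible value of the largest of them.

22

The average is 149/7 > 21, so not all 7 can be 21 or less; the largest is ≥ 22.
Equality holds with 2 values of 22 and 5 values of 21.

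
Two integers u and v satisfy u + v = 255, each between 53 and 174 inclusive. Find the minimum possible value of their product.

14094

uv = u(255 − u) is concave in u, so over [81, 174] it is minimized at an endpoint.
The extreme feasible split is u = 81, v = 174, giving uv = 14094.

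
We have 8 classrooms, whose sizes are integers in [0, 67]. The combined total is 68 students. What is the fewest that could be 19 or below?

5

Let j be the number exceeding 19. Then the total is ≥ 20·j + 0·(8 − j) = 0 + 20j.
So 20j ≤ 68 and j ≤ 3; hence at least 8 − 3 = 5 are ≤ 19.
Exactly 5 works: 5 values at 0 and 3 at 20 total 60; raise one of the low values by 8 (still ≤ 19) to hit 68.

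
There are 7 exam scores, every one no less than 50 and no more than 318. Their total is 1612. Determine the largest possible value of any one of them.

318

Maximizing one value means minimizing the remaining 6.
The other 6 contribute at least 6 × 50 = 300, leaving at most 1612 − 300 = 1312.
But each score is capped at 318, so the maximum is 318.
Achievable: one at 318 and the other 6 totalling 1294, which fits since 6 × 50 ≤ 1294 ≤ 6 × 318.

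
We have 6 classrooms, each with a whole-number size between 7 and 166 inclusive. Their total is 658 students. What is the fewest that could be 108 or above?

Each value short of 108 is at most 107, costing at least 166 − 107 = 59 against the maximum total of 996.
We can afford to lose at most 996 − 658 = 338, so at most ⌊338/59⌋ = 5 fall short, and at least 1 are ≥ 108.
Exactly 1 works: 1 value at 166 and 5 at 107 total 701; lower one of the high values by 43 (still ≥ 108) to hit 658.

1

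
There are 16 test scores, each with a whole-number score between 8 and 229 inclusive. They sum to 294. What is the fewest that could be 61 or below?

13

Let j be the number exceeding 61. Then the total is ≥ 62·j + 8·(16 − j) = 128 + 54j.
So 54j ≤ 166 and j ≤ 3; hence at least 16 − 3 = 13 are ≤ 61.
Exactly 13 works: 13 values at 8 and 3 at 62 total 290; raise one of the low values by 4 (still ≤ 61) to hit 294.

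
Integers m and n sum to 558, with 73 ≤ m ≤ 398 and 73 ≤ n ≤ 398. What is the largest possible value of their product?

77841

mn = m(558 − m) is maximized when m is as near 558/2 as the bounds allow.
Taking m = 279 and n = 279 (both in [73, 398]) gives mn = 77841.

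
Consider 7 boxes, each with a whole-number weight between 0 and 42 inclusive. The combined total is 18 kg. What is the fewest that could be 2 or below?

1

If only k of them are at most 2, the other 7 − k are at least 3, so the total is at least (7 − k)·3 + k·0.
This is ≤ 18, so (7 − k)·3 + 0k ≤ 18, which gives k ≥ 1.
Exactly 1 works: 1 value at 0 and 6 at 3 total 18.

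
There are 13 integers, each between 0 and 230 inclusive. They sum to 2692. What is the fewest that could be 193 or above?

6

Suppose at most 13 − j of them reach 193; then j values are ≤ 192 and the rest ≤ 230.
The total is then ≤ 192·j + 230·(13 − j) = 2990 − 38j. For this to be ≥ 2692 we need j ≤ 7, so at least 13 − 7 = 6 must reach 193.
Exactly 6 works: 6 values at 230 and 7 at 192 total 2724; lower one of the high values by 32 (still ≥ 193) to hit 2692.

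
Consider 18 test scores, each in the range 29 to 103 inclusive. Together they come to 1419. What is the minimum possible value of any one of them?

29

Minimizing one value means maximizing the remaining 17.
The other 17 can take up 17 × 103 = 1751 ≥ 1419 − 29, so one score can sit at its floor of 29.
Achievable: one at 29 and the other 17 totalling 1390, which fits since 17 × 29 ≤ 1390 ≤ 17 × 103.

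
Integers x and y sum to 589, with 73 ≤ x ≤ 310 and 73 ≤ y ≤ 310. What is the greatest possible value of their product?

For a fixed sum, the product xy is largest when x and y are as close as possible.
Taking x = 294 and y = 295 (both in [73, 310]) gives xy = 86730.

86730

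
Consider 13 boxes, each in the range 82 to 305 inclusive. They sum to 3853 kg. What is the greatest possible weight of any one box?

Maximizing one value means minimizing the remaining 12.
The other 12 contribute at least 12 × 82 = 984, leaving at most 3853 − 984 = 2869.
But each box is capped at 305, so the maximum is 305.
Achievable: one at 305 and the other 12 totalling 3548, which fits since 12 × 82 ≤ 3548 ≤ 12 × 305.

305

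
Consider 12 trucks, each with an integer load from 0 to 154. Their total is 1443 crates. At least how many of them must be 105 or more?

Each value short of 105 is at most 104, costing at least 154 − 104 = 50 against the maximum total of 1848.
We can afford to lose at most 1848 − 1443 = 405, so at most ⌊405/50⌋ = 8 fall short, and at least 4 are ≥ 105.
Exactly 4 works: 4 values at 154 and 8 at 104 total 1448; lower one of the high values by 5 (still ≥ 105) to hit 1443.

4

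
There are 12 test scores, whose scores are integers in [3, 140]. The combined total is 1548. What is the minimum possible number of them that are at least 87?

10

If only k of them are at least 87, the other 12 − k are at most 86, so the total is at most k·140 + (12 − k)·86.
This must reach 1548, so k·140 + (12 − k)·86 ≥ 1548, giving k ≥ 10.
Exactly 10 works: 10 values at 140 and 2 at 86 total 1572; lower one of the high values by 24 (still ≥ 87) to hit 1548.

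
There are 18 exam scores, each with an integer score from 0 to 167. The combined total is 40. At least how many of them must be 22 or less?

17

If only k of them are at most 22, the other 18 − k are at least 23, so the total is at least (18 − k)·23 + k·0.
This is ≤ 40, so (18 − k)·23 + 0k ≤ 40, which gives k ≥ 17.
Exactly 17 works: 17 values at 0 and 1 at 23 total 23; raise one of the low values by 17 (still ≤ 22) to hit 40.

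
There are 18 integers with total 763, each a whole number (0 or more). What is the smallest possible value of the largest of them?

43

Some value must be at least ⌈763/18⌉ = 43, since 18 × 42 = 756 < 763.
Equality holds with 7 values of 43 and 11 values of 42.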